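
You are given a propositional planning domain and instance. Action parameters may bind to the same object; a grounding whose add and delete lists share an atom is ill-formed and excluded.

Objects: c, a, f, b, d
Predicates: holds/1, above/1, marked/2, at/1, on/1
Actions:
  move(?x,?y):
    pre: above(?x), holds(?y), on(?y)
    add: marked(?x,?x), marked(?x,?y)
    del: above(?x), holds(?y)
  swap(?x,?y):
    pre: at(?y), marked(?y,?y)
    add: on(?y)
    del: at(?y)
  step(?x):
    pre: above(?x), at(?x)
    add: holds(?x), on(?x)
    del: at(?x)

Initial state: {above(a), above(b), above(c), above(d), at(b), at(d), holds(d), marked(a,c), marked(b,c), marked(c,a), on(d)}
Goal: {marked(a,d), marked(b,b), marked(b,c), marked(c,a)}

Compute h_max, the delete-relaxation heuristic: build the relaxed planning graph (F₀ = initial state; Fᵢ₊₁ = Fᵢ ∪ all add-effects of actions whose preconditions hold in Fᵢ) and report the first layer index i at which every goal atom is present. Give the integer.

1

F0 = init (11 atoms)
F1 = F0 ∪ {holds(b), marked(a,a), marked(a,d), marked(b,b), marked(b,d), marked(c,c), marked(c,d), marked(d,d), on(b)}  (20 atoms)
goal ⊆ F1  ⇒  h_max = 1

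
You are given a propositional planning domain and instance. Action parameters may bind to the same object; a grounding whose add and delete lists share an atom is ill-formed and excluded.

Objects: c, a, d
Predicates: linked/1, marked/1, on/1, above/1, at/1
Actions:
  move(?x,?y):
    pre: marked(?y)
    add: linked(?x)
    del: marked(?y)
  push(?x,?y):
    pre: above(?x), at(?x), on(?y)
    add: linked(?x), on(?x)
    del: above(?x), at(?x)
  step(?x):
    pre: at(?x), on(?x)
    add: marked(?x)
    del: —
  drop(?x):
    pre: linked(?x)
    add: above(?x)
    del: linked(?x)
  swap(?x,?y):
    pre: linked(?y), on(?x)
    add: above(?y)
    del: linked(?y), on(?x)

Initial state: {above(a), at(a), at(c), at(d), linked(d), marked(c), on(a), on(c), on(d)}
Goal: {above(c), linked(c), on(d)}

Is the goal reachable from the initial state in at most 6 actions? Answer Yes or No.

Yes

1. move(c,c)  →  {above(a), at(a), at(c), at(d), linked(c), linked(d), on(a), on(c), on(d)}
2. step(c)  →  {above(a), at(a), at(c), at(d), linked(c), linked(d), marked(c), on(a), on(c), on(d)}
3. drop(c)  →  {above(a), above(c), at(a), at(c), at(d), linked(d), marked(c), on(a), on(c), on(d)}
4. move(c,c)  →  {above(a), above(c), at(a), at(c), at(d), linked(c), linked(d), on(a), on(c), on(d)}
optimal plan length = 4; 4 ≤ 6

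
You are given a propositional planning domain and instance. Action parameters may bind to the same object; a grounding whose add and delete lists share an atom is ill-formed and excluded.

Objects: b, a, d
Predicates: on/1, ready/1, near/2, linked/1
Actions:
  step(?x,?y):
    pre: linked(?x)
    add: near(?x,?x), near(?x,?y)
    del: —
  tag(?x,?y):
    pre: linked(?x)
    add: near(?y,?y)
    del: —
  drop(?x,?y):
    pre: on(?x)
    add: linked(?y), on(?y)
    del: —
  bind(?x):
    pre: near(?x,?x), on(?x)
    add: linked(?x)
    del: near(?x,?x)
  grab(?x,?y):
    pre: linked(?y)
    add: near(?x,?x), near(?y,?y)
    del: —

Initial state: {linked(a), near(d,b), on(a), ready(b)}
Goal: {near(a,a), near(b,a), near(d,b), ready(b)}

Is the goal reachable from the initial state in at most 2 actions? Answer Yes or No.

No

1. step(a,b)  →  {linked(a), near(a,a), near(a,b), near(d,b), on(a), ready(b)}
2. drop(a,b)  →  {linked(a), linked(b), near(a,a), near(a,b), near(d,b), on(a), on(b), ready(b)}
3. step(b,a)  →  {linked(a), linked(b), near(a,a), near(a,b), near(b,a), near(b,b), near(d,b), on(a), on(b), ready(b)}
optimal plan length = 3; 3 > 2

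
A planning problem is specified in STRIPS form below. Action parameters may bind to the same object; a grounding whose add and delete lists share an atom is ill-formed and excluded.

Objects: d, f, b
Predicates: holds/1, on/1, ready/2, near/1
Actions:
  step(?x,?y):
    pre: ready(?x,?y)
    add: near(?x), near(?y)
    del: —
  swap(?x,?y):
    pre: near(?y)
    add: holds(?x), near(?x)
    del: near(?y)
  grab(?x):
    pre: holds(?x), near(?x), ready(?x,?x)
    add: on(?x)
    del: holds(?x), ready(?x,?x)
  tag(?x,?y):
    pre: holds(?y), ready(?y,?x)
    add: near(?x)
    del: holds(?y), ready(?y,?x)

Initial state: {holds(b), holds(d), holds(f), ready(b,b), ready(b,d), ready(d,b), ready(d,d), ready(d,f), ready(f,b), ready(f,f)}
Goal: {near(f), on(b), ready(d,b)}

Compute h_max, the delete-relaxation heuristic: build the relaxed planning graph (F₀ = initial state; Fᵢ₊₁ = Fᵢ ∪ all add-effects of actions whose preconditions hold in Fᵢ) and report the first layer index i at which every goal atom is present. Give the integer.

F0 = init (10 atoms)
F1 = F0 ∪ {near(b), near(d), near(f)}  (13 atoms)
F2 = F1 ∪ {on(b), on(d), on(f)}  (16 atoms)
goal ⊆ F2  ⇒  h_max = 2

2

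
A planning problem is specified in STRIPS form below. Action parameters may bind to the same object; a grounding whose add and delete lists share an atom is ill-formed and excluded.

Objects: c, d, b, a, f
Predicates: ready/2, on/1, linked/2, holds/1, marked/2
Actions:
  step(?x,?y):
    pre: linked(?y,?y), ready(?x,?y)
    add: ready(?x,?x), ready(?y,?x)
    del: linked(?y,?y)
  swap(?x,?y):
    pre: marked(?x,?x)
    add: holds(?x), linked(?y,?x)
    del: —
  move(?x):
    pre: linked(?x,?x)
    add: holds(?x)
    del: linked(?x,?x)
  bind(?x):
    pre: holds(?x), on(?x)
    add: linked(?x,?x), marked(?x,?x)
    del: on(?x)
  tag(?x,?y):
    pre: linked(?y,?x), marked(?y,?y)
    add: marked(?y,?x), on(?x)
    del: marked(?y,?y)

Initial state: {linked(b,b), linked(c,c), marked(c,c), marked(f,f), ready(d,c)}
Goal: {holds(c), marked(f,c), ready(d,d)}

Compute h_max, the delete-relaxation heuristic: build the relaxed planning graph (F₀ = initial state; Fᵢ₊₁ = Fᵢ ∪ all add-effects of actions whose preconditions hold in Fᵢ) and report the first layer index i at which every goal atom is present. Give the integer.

F0 = init (5 atoms)
F1 = F0 ∪ {holds(b), holds(c), holds(f), linked(a,c), linked(a,f), linked(b,c), linked(b,f), linked(c,f), linked(d,c), linked(d,f), linked(f,c), linked(f,f), ready(c,d), ready(d,d)}  (19 atoms)
F2 = F1 ∪ {marked(c,f), marked(f,c), on(c), on(f)}  (23 atoms)
goal ⊆ F2  ⇒  h_max = 2

2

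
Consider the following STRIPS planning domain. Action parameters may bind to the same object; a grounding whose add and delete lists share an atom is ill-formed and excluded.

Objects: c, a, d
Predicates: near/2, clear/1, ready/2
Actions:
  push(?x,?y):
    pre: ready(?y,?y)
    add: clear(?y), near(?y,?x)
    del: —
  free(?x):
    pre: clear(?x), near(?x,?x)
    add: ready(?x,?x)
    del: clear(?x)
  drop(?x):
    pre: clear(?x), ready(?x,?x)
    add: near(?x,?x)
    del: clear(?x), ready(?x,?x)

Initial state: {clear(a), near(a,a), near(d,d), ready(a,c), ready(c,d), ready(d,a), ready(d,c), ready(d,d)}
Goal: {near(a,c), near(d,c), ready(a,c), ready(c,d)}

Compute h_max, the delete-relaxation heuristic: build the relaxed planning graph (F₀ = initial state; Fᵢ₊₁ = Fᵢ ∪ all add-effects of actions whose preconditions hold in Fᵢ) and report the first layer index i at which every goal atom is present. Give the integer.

2

F0 = init (8 atoms)
F1 = F0 ∪ {clear(d), near(d,a), near(d,c), ready(a,a)}  (12 atoms)
F2 = F1 ∪ {near(a,c), near(a,d)}  (14 atoms)
goal ⊆ F2  ⇒  h_max = 2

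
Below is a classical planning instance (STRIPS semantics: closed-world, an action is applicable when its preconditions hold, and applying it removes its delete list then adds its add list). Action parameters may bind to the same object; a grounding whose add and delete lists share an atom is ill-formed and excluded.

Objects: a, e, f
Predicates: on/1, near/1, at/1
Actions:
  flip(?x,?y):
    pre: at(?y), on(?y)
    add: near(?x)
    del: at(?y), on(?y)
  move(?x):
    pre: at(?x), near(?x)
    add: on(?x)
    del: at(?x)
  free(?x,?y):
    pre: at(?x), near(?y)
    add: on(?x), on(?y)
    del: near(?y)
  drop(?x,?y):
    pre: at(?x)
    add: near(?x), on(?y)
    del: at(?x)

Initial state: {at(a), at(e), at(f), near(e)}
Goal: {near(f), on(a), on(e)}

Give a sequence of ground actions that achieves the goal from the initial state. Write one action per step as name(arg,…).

1. move(e)  →  {at(a), at(f), near(e), on(e)}
2. drop(f,a)  →  {at(a), near(e), near(f), on(a), on(e)}

move(e); drop(f,a)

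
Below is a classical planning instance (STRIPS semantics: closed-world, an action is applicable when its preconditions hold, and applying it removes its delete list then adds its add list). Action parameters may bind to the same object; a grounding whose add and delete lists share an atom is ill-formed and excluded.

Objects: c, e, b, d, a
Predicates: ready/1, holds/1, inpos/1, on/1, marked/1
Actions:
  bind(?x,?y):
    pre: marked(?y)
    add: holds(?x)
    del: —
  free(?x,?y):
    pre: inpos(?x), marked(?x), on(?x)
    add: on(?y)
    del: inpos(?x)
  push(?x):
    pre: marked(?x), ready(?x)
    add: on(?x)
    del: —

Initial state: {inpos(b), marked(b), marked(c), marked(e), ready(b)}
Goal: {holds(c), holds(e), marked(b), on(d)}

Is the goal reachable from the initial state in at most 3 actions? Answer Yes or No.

No

1. bind(c,c)  →  {holds(c), inpos(b), marked(b), marked(c), marked(e), ready(b)}
2. bind(e,c)  →  {holds(c), holds(e), inpos(b), marked(b), marked(c), marked(e), ready(b)}
3. push(b)  →  {holds(c), holds(e), inpos(b), marked(b), marked(c), marked(e), on(b), ready(b)}
4. free(b,d)  →  {holds(c), holds(e), marked(b), marked(c), marked(e), on(b), on(d), ready(b)}
optimal plan length = 4; 4 > 3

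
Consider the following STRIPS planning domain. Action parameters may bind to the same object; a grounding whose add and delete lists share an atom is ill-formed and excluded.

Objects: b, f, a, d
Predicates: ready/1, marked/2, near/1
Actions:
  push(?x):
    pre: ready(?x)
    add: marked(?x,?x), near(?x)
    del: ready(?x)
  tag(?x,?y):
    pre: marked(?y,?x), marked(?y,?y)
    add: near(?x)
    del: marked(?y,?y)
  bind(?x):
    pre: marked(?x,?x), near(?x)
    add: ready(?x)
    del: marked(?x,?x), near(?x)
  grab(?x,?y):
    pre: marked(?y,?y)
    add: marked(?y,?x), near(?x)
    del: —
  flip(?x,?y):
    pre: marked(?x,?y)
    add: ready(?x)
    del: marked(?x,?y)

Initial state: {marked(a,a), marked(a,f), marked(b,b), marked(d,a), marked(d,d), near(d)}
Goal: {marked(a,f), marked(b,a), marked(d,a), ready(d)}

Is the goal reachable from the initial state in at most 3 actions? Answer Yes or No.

Yes

1. bind(d)  →  {marked(a,a), marked(a,f), marked(b,b), marked(d,a), ready(d)}
2. grab(a,b)  →  {marked(a,a), marked(a,f), marked(b,a), marked(b,b), marked(d,a), near(a), ready(d)}
optimal plan length = 2; 2 ≤ 3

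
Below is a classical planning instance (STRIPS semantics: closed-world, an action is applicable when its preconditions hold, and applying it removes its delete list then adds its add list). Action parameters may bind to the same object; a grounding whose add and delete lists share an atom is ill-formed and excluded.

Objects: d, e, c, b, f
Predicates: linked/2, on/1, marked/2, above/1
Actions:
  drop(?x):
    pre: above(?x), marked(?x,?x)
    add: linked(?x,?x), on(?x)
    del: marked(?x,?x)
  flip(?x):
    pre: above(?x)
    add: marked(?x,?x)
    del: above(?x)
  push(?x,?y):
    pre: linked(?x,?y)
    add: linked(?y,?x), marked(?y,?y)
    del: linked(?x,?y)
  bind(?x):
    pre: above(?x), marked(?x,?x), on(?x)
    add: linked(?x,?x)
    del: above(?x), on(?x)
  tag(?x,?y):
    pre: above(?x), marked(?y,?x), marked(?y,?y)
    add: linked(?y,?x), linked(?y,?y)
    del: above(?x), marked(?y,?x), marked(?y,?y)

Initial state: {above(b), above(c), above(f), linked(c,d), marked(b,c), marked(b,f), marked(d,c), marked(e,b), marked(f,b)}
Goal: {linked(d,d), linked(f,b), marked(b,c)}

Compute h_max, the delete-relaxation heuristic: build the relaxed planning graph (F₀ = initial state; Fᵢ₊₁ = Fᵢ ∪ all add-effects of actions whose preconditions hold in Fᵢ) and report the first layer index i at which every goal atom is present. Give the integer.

F0 = init (9 atoms)
F1 = F0 ∪ {linked(d,c), marked(b,b), marked(c,c), marked(d,d), marked(f,f)}  (14 atoms)
F2 = F1 ∪ {linked(b,b), linked(b,c), linked(b,f), linked(c,c), linked(d,d), linked(f,b), linked(f,f), on(b), on(c), on(f)}  (24 atoms)
goal ⊆ F2  ⇒  h_max = 2

2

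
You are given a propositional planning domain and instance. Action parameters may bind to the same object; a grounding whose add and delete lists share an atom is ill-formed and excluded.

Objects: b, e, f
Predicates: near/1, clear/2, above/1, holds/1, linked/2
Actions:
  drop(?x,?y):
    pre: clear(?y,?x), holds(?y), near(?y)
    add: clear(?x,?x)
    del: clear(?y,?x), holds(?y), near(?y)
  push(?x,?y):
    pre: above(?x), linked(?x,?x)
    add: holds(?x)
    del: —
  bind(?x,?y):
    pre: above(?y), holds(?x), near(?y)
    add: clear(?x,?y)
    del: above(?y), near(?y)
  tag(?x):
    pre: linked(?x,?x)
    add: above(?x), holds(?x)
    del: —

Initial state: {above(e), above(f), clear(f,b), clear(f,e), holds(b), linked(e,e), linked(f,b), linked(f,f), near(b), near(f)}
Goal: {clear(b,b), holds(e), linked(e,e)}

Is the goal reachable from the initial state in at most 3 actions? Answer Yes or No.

Yes

1. push(e,b)  →  {above(e), above(f), clear(f,b), clear(f,e), holds(b), holds(e), linked(e,e), linked(f,b), linked(f,f), near(b), near(f)}
2. push(f,b)  →  {above(e), above(f), clear(f,b), clear(f,e), holds(b), holds(e), holds(f), linked(e,e), linked(f,b), linked(f,f), near(b), near(f)}
3. drop(b,f)  →  {above(e), above(f), clear(b,b), clear(f,e), holds(b), holds(e), linked(e,e), linked(f,b), linked(f,f), near(b)}
optimal plan length = 3; 3 ≤ 3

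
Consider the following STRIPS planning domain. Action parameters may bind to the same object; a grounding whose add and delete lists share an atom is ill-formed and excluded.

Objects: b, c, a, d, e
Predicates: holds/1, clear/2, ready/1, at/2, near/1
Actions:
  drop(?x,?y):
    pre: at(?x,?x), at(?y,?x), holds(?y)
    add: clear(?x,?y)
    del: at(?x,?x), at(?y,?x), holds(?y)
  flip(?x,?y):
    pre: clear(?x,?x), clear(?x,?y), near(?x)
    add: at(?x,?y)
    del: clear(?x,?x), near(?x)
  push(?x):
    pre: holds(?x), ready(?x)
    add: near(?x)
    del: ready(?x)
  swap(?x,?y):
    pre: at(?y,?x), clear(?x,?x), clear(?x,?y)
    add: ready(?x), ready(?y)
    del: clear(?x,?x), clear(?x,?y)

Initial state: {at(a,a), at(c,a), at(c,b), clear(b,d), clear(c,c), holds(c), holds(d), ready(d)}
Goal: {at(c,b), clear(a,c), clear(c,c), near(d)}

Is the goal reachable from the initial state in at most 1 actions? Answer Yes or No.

No

1. drop(a,c)  →  {at(c,b), clear(a,c), clear(b,d), clear(c,c), holds(d), ready(d)}
2. push(d)  →  {at(c,b), clear(a,c), clear(b,d), clear(c,c), holds(d), near(d)}
optimal plan length = 2; 2 > 1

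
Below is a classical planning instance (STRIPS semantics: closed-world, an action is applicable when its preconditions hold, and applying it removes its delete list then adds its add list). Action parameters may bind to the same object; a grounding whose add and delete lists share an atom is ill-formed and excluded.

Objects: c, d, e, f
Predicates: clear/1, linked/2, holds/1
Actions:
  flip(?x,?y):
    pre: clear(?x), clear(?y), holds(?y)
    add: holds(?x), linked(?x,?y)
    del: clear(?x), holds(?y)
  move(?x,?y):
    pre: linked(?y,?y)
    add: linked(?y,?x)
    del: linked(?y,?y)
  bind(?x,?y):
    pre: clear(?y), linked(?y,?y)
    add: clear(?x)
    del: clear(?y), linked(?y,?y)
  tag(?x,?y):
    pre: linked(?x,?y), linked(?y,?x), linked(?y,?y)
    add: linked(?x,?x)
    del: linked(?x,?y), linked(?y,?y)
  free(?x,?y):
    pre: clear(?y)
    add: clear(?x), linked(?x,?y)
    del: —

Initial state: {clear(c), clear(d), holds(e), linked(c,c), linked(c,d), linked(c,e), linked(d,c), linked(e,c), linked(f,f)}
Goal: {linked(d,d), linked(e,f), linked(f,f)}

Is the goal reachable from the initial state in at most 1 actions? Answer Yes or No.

No

1. bind(f,c)  →  {clear(d), clear(f), holds(e), linked(c,d), linked(c,e), linked(d,c), linked(e,c), linked(f,f)}
2. free(d,d)  →  {clear(d), clear(f), holds(e), linked(c,d), linked(c,e), linked(d,c), linked(d,d), linked(e,c), linked(f,f)}
3. free(e,f)  →  {clear(d), clear(e), clear(f), holds(e), linked(c,d), linked(c,e), linked(d,c), linked(d,d), linked(e,c), linked(e,f), linked(f,f)}
optimal plan length = 3; 3 > 1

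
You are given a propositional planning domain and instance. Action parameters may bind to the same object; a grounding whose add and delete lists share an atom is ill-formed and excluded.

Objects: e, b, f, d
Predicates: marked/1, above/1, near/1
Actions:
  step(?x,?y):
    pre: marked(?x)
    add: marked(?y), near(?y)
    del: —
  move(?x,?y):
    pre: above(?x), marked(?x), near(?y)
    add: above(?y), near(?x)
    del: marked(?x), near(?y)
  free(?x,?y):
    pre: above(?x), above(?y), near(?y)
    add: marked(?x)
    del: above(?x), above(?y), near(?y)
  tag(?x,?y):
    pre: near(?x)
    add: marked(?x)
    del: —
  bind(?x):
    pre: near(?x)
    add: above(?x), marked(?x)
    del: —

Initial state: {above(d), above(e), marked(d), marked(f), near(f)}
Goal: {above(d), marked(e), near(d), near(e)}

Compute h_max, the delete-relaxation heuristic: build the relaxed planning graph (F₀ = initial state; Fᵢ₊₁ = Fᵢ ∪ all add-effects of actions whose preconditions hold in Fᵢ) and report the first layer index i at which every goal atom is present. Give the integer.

F0 = init (5 atoms)
F1 = F0 ∪ {above(f), marked(b), marked(e), near(b), near(d), near(e)}  (11 atoms)
goal ⊆ F1  ⇒  h_max = 1

1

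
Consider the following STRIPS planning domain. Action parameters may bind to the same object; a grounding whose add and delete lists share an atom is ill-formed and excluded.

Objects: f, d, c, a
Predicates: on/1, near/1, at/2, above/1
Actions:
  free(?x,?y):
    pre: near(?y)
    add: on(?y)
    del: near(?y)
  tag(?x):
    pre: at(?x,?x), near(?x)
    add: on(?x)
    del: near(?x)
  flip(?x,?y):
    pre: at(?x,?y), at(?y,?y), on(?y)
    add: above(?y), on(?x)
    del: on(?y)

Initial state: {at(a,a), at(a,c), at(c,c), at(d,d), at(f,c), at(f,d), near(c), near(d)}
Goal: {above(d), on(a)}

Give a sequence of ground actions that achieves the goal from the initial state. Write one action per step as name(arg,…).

1. free(f,d)  →  {at(a,a), at(a,c), at(c,c), at(d,d), at(f,c), at(f,d), near(c), on(d)}
2. free(f,c)  →  {at(a,a), at(a,c), at(c,c), at(d,d), at(f,c), at(f,d), on(c), on(d)}
3. flip(f,d)  →  {above(d), at(a,a), at(a,c), at(c,c), at(d,d), at(f,c), at(f,d), on(c), on(f)}
4. flip(a,c)  →  {above(c), above(d), at(a,a), at(a,c), at(c,c), at(d,d), at(f,c), at(f,d), on(a), on(f)}

free(f,d); free(f,c); flip(f,d); flip(a,c)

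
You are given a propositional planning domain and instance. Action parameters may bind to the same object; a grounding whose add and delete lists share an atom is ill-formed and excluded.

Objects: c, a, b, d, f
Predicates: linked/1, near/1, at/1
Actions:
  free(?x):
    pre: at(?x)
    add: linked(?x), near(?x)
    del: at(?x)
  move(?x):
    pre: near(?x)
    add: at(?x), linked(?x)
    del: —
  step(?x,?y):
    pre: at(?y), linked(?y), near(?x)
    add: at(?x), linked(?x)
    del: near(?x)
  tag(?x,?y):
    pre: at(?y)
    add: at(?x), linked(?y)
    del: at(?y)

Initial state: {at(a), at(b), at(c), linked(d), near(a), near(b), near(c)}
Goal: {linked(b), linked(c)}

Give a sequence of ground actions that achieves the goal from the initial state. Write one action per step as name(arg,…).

1. free(c)  →  {at(a), at(b), linked(c), linked(d), near(a), near(b), near(c)}
2. free(b)  →  {at(a), linked(b), linked(c), linked(d), near(a), near(b), near(c)}

free(c); free(b)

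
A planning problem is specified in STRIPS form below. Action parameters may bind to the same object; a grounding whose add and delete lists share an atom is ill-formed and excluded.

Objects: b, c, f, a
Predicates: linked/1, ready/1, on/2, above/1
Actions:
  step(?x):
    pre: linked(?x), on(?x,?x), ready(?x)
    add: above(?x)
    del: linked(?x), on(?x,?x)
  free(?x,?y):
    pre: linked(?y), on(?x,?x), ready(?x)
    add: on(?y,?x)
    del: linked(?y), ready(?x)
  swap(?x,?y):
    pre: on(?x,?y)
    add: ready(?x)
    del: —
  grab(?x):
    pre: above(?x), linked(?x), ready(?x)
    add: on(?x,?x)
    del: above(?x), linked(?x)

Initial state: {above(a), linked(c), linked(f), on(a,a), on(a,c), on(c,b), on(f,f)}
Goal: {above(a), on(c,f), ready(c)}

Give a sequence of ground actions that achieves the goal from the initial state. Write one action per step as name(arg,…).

swap(c,b); swap(f,f); free(f,c)

1. swap(c,b)  →  {above(a), linked(c), linked(f), on(a,a), on(a,c), on(c,b), on(f,f), ready(c)}
2. swap(f,f)  →  {above(a), linked(c), linked(f), on(a,a), on(a,c), on(c,b), on(f,f), ready(c), ready(f)}
3. free(f,c)  →  {above(a), linked(f), on(a,a), on(a,c), on(c,b), on(c,f), on(f,f), ready(c)}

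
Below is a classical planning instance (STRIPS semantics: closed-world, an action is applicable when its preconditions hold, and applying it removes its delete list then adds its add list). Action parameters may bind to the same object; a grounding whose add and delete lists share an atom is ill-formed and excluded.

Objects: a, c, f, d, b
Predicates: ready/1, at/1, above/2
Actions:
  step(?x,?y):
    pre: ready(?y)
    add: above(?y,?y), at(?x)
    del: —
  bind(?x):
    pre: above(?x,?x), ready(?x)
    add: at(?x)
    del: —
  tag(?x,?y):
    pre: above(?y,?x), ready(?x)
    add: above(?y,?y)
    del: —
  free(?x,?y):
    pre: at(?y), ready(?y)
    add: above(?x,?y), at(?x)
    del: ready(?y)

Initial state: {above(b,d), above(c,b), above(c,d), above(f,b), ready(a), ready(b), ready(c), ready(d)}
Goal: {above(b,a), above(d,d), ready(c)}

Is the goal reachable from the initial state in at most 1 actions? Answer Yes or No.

1. step(a,d)  →  {above(b,d), above(c,b), above(c,d), above(d,d), above(f,b), at(a), ready(a), ready(b), ready(c), ready(d)}
2. free(b,a)  →  {above(b,a), above(b,d), above(c,b), above(c,d), above(d,d), above(f,b), at(a), at(b), ready(b), ready(c), ready(d)}
optimal plan length = 2; 2 > 1

No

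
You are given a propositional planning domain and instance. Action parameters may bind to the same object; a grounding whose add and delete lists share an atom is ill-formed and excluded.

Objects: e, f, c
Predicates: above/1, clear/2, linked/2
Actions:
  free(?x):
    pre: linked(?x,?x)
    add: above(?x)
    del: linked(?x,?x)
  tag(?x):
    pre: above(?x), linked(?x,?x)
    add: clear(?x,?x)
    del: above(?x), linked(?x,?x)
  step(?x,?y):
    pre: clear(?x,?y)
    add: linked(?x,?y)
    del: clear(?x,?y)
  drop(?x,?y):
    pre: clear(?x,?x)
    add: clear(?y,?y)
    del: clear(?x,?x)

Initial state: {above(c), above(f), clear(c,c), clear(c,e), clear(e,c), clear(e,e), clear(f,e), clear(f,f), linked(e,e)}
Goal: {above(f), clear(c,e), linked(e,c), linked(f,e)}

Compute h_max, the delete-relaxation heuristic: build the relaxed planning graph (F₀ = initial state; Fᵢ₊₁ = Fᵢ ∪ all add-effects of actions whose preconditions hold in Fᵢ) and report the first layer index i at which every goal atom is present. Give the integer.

1

F0 = init (9 atoms)
F1 = F0 ∪ {above(e), linked(c,c), linked(c,e), linked(e,c), linked(f,e), linked(f,f)}  (15 atoms)
goal ⊆ F1  ⇒  h_max = 1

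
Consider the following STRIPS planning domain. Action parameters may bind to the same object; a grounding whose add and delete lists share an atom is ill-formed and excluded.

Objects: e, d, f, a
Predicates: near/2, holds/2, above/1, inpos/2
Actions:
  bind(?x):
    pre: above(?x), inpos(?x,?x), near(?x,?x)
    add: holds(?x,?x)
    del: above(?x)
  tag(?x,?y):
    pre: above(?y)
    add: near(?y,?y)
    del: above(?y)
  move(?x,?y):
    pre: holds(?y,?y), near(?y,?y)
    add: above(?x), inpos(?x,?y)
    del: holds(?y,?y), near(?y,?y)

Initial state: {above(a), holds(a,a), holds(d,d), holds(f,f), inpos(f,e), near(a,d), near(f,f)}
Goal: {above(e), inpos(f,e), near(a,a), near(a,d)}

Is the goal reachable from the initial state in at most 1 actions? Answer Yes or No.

No

1. tag(e,a)  →  {holds(a,a), holds(d,d), holds(f,f), inpos(f,e), near(a,a), near(a,d), near(f,f)}
2. move(e,f)  →  {above(e), holds(a,a), holds(d,d), inpos(e,f), inpos(f,e), near(a,a), near(a,d)}
optimal plan length = 2; 2 > 1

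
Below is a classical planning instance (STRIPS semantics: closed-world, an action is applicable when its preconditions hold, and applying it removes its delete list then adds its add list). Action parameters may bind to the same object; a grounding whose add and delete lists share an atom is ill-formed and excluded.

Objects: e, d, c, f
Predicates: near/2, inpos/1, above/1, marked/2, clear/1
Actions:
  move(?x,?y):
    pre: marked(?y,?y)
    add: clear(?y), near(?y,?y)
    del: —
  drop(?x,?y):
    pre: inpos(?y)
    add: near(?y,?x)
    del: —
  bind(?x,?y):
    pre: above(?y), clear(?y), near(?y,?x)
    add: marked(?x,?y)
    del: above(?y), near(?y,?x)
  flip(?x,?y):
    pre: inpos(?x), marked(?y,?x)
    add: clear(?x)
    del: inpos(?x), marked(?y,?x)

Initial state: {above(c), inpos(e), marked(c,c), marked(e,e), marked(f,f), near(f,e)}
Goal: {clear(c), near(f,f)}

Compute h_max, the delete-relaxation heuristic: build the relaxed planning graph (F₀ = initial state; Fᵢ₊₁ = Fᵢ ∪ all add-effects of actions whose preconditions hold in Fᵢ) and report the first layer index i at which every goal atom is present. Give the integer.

F0 = init (6 atoms)
F1 = F0 ∪ {clear(c), clear(e), clear(f), near(c,c), near(e,c), near(e,d), near(e,e), near(e,f), near(f,f)}  (15 atoms)
goal ⊆ F1  ⇒  h_max = 1

1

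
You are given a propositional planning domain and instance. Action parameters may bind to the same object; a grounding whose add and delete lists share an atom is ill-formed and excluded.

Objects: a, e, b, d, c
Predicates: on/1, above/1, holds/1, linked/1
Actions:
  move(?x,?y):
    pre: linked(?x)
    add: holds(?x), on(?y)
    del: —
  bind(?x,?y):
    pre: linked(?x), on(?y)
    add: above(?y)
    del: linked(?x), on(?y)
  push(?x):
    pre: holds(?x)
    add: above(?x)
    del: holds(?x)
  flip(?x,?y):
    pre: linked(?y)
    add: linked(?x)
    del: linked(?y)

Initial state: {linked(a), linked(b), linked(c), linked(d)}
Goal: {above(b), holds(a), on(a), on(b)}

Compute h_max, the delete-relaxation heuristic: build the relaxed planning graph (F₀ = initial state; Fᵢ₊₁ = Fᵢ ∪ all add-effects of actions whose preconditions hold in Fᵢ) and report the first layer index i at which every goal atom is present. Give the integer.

2

F0 = init (4 atoms)
F1 = F0 ∪ {holds(a), holds(b), holds(c), holds(d), linked(e), on(a), on(b), on(c), on(d), on(e)}  (14 atoms)
F2 = F1 ∪ {above(a), above(b), above(c), above(d), above(e), holds(e)}  (20 atoms)
goal ⊆ F2  ⇒  h_max = 2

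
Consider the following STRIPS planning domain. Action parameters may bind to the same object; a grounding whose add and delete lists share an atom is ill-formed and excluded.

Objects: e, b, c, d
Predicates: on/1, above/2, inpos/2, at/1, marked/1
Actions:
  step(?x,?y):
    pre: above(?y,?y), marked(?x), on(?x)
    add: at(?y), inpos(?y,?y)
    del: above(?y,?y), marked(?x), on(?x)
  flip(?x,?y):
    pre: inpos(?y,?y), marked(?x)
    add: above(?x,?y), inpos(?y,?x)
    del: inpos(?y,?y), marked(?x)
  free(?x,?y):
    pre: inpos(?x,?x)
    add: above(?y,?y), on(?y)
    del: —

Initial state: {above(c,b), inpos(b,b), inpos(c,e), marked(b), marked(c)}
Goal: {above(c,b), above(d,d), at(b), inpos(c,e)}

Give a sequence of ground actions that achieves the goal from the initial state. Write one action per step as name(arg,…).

1. free(b,b)  →  {above(b,b), above(c,b), inpos(b,b), inpos(c,e), marked(b), marked(c), on(b)}
2. step(b,b)  →  {above(c,b), at(b), inpos(b,b), inpos(c,e), marked(c)}
3. free(b,d)  →  {above(c,b), above(d,d), at(b), inpos(b,b), inpos(c,e), marked(c), on(d)}

free(b,b); step(b,b); free(b,d)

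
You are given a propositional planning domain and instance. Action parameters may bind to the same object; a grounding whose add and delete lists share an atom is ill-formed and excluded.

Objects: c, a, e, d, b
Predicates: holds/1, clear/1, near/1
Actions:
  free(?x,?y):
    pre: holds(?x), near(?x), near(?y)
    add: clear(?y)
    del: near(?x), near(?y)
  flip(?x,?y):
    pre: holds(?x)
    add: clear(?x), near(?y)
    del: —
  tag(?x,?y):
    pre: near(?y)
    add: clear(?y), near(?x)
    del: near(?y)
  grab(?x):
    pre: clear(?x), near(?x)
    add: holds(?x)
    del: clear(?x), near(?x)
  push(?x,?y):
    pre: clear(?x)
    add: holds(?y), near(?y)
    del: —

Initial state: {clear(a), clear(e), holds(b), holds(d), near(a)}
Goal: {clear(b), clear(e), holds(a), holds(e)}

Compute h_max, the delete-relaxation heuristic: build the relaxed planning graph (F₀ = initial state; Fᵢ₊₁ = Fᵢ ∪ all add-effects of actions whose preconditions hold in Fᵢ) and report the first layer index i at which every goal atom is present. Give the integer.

1

F0 = init (5 atoms)
F1 = F0 ∪ {clear(b), clear(d), holds(a), holds(c), holds(e), near(b), near(c), near(d), near(e)}  (14 atoms)
goal ⊆ F1  ⇒  h_max = 1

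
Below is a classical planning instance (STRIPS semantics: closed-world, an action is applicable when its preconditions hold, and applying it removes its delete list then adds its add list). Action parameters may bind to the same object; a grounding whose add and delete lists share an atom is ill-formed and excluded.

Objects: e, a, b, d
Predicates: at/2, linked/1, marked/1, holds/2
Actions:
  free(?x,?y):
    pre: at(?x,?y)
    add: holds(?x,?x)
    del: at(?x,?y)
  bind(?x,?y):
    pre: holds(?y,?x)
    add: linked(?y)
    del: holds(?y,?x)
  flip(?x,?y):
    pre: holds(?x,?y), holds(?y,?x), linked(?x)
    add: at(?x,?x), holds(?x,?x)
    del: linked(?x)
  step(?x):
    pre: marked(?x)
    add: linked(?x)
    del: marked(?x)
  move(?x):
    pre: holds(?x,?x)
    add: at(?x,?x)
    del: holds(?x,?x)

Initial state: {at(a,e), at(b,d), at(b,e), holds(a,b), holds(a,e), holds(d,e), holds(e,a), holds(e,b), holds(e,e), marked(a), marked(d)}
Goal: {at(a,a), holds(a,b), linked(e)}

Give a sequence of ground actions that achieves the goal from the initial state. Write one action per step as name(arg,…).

1. free(a,e)  →  {at(b,d), at(b,e), holds(a,a), holds(a,b), holds(a,e), holds(d,e), holds(e,a), holds(e,b), holds(e,e), marked(a), marked(d)}
2. bind(e,e)  →  {at(b,d), at(b,e), holds(a,a), holds(a,b), holds(a,e), holds(d,e), holds(e,a), holds(e,b), linked(e), marked(a), marked(d)}
3. move(a)  →  {at(a,a), at(b,d), at(b,e), holds(a,b), holds(a,e), holds(d,e), holds(e,a), holds(e,b), linked(e), marked(a), marked(d)}

free(a,e); bind(e,e); move(a)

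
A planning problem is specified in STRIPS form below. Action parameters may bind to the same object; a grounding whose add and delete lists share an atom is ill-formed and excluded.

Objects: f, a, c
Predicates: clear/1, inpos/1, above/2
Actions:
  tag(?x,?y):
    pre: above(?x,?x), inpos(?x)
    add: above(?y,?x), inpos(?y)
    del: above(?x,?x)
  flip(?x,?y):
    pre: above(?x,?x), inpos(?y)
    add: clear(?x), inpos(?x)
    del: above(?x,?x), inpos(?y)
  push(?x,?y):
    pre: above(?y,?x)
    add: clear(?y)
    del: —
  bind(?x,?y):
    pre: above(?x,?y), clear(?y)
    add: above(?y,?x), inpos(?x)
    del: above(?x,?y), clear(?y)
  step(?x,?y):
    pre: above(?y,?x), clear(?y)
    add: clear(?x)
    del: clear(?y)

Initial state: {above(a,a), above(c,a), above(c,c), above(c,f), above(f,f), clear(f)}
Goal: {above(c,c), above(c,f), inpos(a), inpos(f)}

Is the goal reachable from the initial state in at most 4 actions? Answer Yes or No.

Yes

1. push(f,c)  →  {above(a,a), above(c,a), above(c,c), above(c,f), above(f,f), clear(c), clear(f)}
2. bind(c,f)  →  {above(a,a), above(c,a), above(c,c), above(f,c), above(f,f), clear(c), inpos(c)}
3. flip(a,c)  →  {above(c,a), above(c,c), above(f,c), above(f,f), clear(a), clear(c), inpos(a)}
4. bind(f,c)  →  {above(c,a), above(c,c), above(c,f), above(f,f), clear(a), inpos(a), inpos(f)}
optimal plan length = 4; 4 ≤ 4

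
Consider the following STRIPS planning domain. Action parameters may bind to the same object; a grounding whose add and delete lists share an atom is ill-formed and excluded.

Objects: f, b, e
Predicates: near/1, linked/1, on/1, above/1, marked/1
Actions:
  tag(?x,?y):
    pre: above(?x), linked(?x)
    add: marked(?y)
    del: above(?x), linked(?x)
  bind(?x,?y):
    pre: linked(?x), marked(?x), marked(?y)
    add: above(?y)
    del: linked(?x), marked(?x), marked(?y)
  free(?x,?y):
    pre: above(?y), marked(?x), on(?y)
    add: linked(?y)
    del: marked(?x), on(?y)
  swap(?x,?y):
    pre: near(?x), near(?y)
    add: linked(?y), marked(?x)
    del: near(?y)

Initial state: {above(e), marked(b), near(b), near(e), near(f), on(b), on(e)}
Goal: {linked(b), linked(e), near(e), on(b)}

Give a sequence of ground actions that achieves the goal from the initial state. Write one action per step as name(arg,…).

1. free(b,e)  →  {above(e), linked(e), near(b), near(e), near(f), on(b)}
2. swap(f,b)  →  {above(e), linked(b), linked(e), marked(f), near(e), near(f), on(b)}

free(b,e); swap(f,b)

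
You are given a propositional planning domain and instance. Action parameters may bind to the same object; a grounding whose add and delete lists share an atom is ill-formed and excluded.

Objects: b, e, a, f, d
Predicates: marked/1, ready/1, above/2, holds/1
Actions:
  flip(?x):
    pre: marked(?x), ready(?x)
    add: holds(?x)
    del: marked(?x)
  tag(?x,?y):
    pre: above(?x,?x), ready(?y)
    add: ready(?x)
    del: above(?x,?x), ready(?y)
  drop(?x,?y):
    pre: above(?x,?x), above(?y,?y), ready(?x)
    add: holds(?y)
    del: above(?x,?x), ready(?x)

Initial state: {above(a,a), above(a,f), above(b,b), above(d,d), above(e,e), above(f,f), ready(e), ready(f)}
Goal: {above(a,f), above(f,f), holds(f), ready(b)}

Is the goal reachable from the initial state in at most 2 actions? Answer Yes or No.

1. tag(b,f)  →  {above(a,a), above(a,f), above(d,d), above(e,e), above(f,f), ready(b), ready(e)}
2. drop(e,f)  →  {above(a,a), above(a,f), above(d,d), above(f,f), holds(f), ready(b)}
optimal plan length = 2; 2 ≤ 2

Yes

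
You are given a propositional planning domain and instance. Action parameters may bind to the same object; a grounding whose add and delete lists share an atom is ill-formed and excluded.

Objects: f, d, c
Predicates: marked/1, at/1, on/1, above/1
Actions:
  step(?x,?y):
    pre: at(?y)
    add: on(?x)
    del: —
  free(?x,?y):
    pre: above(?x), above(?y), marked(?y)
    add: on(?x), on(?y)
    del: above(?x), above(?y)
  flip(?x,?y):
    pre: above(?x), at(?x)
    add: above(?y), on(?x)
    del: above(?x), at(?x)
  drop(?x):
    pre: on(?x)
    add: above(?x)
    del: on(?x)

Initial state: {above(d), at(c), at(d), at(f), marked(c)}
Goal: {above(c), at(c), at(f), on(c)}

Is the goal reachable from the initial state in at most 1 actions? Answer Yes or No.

No

1. step(c,f)  →  {above(d), at(c), at(d), at(f), marked(c), on(c)}
2. flip(d,c)  →  {above(c), at(c), at(f), marked(c), on(c), on(d)}
optimal plan length = 2; 2 > 1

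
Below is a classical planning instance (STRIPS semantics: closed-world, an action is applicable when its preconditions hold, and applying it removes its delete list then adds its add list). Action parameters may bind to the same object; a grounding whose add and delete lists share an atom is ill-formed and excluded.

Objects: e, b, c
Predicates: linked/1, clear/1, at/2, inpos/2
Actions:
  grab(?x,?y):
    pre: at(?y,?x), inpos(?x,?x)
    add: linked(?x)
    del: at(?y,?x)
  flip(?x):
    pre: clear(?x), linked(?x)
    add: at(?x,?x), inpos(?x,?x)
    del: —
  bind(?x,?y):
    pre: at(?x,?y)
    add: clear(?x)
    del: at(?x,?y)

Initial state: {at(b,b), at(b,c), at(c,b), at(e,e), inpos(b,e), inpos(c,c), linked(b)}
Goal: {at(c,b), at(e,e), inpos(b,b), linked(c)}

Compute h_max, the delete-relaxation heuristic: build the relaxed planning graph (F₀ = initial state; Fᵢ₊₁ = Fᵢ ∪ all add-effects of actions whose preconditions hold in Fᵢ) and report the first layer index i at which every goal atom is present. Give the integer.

F0 = init (7 atoms)
F1 = F0 ∪ {clear(b), clear(c), clear(e), linked(c)}  (11 atoms)
F2 = F1 ∪ {at(c,c), inpos(b,b)}  (13 atoms)
goal ⊆ F2  ⇒  h_max = 2

2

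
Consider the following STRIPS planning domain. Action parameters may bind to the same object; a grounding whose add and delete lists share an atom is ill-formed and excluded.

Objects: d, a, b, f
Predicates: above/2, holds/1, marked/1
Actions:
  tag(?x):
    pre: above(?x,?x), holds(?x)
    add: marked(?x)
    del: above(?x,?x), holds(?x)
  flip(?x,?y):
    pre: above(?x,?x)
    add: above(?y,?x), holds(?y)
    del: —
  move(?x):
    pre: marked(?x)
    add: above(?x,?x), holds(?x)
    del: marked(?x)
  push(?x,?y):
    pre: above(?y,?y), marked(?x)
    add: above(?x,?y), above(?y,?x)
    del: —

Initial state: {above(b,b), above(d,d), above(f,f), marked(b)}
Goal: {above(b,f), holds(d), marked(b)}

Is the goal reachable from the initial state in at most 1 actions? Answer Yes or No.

1. flip(d,d)  →  {above(b,b), above(d,d), above(f,f), holds(d), marked(b)}
2. flip(f,b)  →  {above(b,b), above(b,f), above(d,d), above(f,f), holds(b), holds(d), marked(b)}
optimal plan length = 2; 2 > 1

No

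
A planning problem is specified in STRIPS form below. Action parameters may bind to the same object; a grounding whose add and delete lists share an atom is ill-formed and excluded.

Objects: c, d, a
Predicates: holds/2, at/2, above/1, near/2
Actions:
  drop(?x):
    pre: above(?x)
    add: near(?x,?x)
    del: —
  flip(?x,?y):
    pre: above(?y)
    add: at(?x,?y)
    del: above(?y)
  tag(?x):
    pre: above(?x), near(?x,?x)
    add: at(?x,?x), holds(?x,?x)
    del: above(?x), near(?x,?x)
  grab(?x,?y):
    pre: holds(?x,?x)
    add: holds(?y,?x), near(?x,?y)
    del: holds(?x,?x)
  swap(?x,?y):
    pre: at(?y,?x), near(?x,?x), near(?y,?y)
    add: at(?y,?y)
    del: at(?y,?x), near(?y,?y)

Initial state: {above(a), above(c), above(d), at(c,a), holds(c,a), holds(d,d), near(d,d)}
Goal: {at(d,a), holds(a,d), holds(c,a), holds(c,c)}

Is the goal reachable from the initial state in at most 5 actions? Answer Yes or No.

1. drop(c)  →  {above(a), above(c), above(d), at(c,a), holds(c,a), holds(d,d), near(c,c), near(d,d)}
2. flip(d,a)  →  {above(c), above(d), at(c,a), at(d,a), holds(c,a), holds(d,d), near(c,c), near(d,d)}
3. tag(c)  →  {above(d), at(c,a), at(c,c), at(d,a), holds(c,a), holds(c,c), holds(d,d), near(d,d)}
4. grab(d,a)  →  {above(d), at(c,a), at(c,c), at(d,a), holds(a,d), holds(c,a), holds(c,c), near(d,a), near(d,d)}
optimal plan length = 4; 4 ≤ 5

Yes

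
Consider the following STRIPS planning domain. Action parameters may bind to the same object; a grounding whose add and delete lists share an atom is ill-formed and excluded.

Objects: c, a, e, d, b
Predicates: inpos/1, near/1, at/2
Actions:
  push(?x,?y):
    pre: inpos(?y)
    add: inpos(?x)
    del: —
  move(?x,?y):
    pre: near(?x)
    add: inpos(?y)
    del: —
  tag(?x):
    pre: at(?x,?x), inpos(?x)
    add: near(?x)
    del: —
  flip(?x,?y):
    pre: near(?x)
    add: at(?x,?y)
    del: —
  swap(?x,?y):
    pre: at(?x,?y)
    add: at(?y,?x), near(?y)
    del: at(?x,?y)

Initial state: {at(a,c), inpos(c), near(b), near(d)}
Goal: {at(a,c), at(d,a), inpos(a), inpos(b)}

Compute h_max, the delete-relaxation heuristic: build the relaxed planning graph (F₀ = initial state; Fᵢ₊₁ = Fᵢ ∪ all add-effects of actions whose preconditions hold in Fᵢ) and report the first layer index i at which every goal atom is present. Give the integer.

F0 = init (4 atoms)
F1 = F0 ∪ {at(b,a), at(b,b), at(b,c), at(b,d), at(b,e), at(c,a), at(d,a), at(d,b), at(d,c), at(d,d), at(d,e), inpos(a), inpos(b), inpos(d), inpos(e), near(c)}  (20 atoms)
goal ⊆ F1  ⇒  h_max = 1

1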